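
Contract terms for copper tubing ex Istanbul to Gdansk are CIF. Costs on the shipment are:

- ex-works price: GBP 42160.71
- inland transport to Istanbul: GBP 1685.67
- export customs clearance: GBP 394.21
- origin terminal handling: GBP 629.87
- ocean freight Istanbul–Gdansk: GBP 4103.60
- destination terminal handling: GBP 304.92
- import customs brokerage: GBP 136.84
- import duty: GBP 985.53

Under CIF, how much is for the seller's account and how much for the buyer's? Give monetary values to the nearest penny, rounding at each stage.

CIF: the seller pays costs through ocean freight and marine insurance to the destination port.
Seller's account: goods 42160.71 + inland to port 1685.67 + export clearance 394.21 + origin terminal 629.87 + freight 4103.60 = 48974.06
Buyer's account: destination terminal 304.92 + brokerage 136.84 + duty 985.53 = 1427.29

Seller: GBP 48974.06; buyer: GBP 1427.29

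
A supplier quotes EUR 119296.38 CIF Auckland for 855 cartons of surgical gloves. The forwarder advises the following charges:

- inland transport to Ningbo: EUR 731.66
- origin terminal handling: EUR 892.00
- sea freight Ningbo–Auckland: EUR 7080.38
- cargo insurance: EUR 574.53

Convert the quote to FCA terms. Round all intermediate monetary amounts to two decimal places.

Not relevant to the conversion: inland to port — on the seller under both CIF and FCA; already in the CIF price and stays in the FCA price.
From CIF to FCA, the seller no longer bears: origin terminal, freight, insurance.
FCA price = 119296.38 − 892.00 − 7080.38 − 574.53 = 110749.47

FCA price: EUR 110749.47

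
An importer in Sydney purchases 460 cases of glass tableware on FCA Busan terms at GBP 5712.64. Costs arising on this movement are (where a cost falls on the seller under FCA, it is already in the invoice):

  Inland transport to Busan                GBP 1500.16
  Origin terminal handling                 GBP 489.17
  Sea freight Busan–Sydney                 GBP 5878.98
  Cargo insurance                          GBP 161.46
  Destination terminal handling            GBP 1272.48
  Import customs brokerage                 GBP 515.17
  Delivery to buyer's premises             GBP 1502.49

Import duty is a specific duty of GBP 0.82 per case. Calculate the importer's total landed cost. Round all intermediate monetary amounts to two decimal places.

FCA: the seller delivers export-cleared goods to the carrier; the buyer bears costs from that point.
Already in the invoice (seller's account under FCA): inland to port — exclude.
CIF value = FCA price + origin terminal + freight + insurance = 5712.64 + 489.17 + 5878.98 + 161.46 = 12242.25
Import duty = 460 × 0.82 = 377.20
Buyer bears: origin terminal 489.17 + freight 5878.98 + insurance 161.46 + destination terminal 1272.48 + brokerage 515.17 + delivery 1502.49 + duty 377.20 = 10196.95
Landed cost = invoice 5712.64 + 10196.95 = 15909.59

Total landed cost: GBP 15909.59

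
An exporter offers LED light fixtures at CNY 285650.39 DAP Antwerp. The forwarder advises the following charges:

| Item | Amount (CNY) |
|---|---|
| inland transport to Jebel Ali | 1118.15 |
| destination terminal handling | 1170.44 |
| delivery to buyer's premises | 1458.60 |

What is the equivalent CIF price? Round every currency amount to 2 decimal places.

CIF price: CNY 283021.35

Not relevant to the conversion: inland to port — on the seller under both DAP and CIF; already in the DAP price and stays in the CIF price.
From DAP to CIF, the seller no longer bears: destination terminal, delivery.
CIF price = 285650.39 − 1170.44 − 1458.60 = 283021.35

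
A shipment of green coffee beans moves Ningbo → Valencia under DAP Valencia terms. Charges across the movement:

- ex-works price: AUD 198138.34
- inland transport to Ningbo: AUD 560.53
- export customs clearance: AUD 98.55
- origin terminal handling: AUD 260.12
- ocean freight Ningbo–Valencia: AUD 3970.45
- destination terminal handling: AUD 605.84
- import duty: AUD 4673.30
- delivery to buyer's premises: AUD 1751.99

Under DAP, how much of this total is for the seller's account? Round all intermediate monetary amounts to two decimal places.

Seller's account: AUD 205385.82

DAP: the seller bears all costs to the named destination except import duty and clearance.
Seller's account: goods 198138.34 + inland to port 560.53 + export clearance 98.55 + origin terminal 260.12 + freight 3970.45 + destination terminal 605.84 + delivery 1751.99 = 205385.82
Buyer's account: duty 4673.30 = 4673.30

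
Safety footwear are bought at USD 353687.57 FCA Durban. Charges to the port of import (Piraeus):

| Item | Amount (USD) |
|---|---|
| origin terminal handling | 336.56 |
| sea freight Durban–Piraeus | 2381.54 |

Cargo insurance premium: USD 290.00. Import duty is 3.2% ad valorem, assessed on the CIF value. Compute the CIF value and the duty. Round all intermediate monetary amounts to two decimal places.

CIF value: USD 356695.67; import duty: USD 11414.26

CIF = FCA price + pre-shipment costs + freight + insurance
CIF = 353687.57 + 336.56 + 2381.54 + 290.00 = 356695.67
Import duty = 356695.67 × 3.2% = 11414.26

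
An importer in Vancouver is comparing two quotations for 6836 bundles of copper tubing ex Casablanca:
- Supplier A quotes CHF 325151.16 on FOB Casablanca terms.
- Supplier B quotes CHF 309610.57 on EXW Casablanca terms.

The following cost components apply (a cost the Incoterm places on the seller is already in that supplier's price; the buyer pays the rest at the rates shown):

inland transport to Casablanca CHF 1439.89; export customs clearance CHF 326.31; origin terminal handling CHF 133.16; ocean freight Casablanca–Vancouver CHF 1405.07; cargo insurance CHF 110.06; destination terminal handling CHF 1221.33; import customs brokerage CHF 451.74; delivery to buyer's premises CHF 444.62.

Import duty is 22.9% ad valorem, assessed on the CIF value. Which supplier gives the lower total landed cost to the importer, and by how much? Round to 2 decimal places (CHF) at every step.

Supplier A (FOB):
CIF value = FOB price + freight + insurance = 325151.16 + 1405.07 + 110.06 = 326666.29
Import duty = 326666.29 × 22.9% = 74806.58
Buyer bears (A): 1405.07 + 110.06 + 1221.33 + 451.74 + 444.62 = 3632.82
Landed cost (A) = invoice 325151.16 + 3632.82 + duty 74806.58 = 403590.56
Supplier B (EXW):
CIF value = EXW price + inland to port + export clearance + origin terminal + freight + insurance = 309610.57 + 1439.89 + 326.31 + 133.16 + 1405.07 + 110.06 = 313025.06
Import duty = 313025.06 × 22.9% = 71682.74
Buyer bears (B): 1439.89 + 326.31 + 133.16 + 1405.07 + 110.06 + 1221.33 + 451.74 + 444.62 = 5532.18
Landed cost (B) = invoice 309610.57 + 5532.18 + duty 71682.74 = 386825.49
Difference = |403590.56 − 386825.49| = 16765.07

Supplier B is cheaper by CHF 16765.07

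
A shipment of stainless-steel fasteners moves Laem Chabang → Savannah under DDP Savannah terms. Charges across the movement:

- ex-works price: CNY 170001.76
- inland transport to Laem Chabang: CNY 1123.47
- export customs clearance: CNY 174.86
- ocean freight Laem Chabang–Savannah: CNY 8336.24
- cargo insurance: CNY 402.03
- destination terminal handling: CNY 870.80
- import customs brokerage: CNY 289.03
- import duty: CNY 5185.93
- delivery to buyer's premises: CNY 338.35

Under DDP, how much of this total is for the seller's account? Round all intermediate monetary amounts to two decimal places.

Seller's account: CNY 186722.47

DDP: the seller bears all costs including import duty.
Seller's account: goods 170001.76 + inland to port 1123.47 + export clearance 174.86 + freight 8336.24 + insurance 402.03 + destination terminal 870.80 + brokerage 289.03 + duty 5185.93 + delivery 338.35 = 186722.47
Buyer's account: 0.00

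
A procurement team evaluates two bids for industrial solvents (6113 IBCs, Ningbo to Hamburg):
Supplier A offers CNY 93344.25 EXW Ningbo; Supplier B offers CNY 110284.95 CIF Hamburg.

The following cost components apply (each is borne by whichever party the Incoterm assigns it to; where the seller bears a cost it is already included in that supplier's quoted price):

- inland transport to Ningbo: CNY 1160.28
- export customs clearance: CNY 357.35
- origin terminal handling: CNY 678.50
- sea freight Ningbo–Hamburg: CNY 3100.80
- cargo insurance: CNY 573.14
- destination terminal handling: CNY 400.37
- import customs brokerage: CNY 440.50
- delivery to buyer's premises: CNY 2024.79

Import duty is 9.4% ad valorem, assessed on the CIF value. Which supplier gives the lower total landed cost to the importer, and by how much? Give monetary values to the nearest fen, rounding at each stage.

Supplier A is cheaper by CNY 12111.27

Supplier A (EXW):
CIF value = EXW price + inland to port + export clearance + origin terminal + freight + insurance = 93344.25 + 1160.28 + 357.35 + 678.50 + 3100.80 + 573.14 = 99214.32
Import duty = 99214.32 × 9.4% = 9326.15
Buyer bears (A): 1160.28 + 357.35 + 678.50 + 3100.80 + 573.14 + 400.37 + 440.50 + 2024.79 = 8735.73
Landed cost (A) = invoice 93344.25 + 8735.73 + duty 9326.15 = 111406.13
Supplier B (CIF):
The CIF price already equals the CIF value: 110284.95
Import duty = 110284.95 × 9.4% = 10366.79
Buyer bears (B): 400.37 + 440.50 + 2024.79 = 2865.66
Landed cost (B) = invoice 110284.95 + 2865.66 + duty 10366.79 = 123517.40
Difference = |111406.13 − 123517.40| = 12111.27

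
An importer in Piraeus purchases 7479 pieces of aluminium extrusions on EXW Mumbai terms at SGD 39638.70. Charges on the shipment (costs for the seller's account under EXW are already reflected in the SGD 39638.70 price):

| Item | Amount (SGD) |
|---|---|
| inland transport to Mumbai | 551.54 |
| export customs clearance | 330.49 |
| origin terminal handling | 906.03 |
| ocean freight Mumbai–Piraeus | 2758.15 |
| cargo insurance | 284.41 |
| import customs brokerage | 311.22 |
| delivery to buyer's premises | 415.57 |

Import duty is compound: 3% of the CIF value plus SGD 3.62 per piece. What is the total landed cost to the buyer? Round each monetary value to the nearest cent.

Total landed cost: SGD 73604.17

EXW: the seller makes goods available at their premises; the buyer bears all onward costs.
CIF value = EXW price + inland to port + export clearance + origin terminal + freight + insurance = 39638.70 + 551.54 + 330.49 + 906.03 + 2758.15 + 284.41 = 44469.32
Ad valorem component: 44469.32 × 3% = 1334.08
Specific component: 7479 × 3.62 = 27073.98
Import duty = 1334.08 + 27073.98 = 28408.06
Buyer bears: inland to port 551.54 + export clearance 330.49 + origin terminal 906.03 + freight 2758.15 + insurance 284.41 + brokerage 311.22 + delivery 415.57 + duty 28408.06 = 33965.47
Landed cost = invoice 39638.70 + 33965.47 = 73604.17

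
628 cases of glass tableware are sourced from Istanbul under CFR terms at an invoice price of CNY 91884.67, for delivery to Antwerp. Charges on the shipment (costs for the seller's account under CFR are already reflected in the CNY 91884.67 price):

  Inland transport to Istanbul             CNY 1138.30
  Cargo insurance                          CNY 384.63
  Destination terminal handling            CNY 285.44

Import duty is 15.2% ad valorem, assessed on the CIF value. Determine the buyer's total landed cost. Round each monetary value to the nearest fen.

CFR: the seller pays costs through ocean freight to the destination port, but not insurance.
Already in the invoice (seller's account under CFR): inland to port — exclude.
CIF value = CFR price + insurance = 91884.67 + 384.63 = 92269.30
Import duty = 92269.30 × 15.2% = 14024.93
Buyer bears: insurance 384.63 + destination terminal 285.44 + duty 14024.93 = 14695.00
Landed cost = invoice 91884.67 + 14695.00 = 106579.67

Total landed cost: CNY 106579.67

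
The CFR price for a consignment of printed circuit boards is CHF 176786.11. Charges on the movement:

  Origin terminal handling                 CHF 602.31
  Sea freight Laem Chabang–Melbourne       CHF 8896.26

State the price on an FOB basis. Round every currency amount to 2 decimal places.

Not relevant to the conversion: origin terminal — on the seller under both CFR and FOB; already in the CFR price and stays in the FOB price.
From CFR to FOB, the seller no longer bears: freight.
FOB price = 176786.11 − 8896.26 = 167889.85

FOB price: CHF 167889.85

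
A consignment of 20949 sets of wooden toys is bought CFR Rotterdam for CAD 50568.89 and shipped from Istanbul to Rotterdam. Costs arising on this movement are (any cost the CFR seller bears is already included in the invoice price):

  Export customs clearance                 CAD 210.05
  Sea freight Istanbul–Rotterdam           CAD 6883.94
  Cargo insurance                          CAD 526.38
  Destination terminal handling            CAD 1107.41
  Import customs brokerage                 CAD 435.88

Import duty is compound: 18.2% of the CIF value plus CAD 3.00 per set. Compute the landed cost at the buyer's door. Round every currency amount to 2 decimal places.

CFR: the seller pays costs through ocean freight to the destination port, but not insurance.
Already in the invoice (seller's account under CFR): export clearance, freight — exclude.
CIF value = CFR price + insurance = 50568.89 + 526.38 = 51095.27
Ad valorem component: 51095.27 × 18.2% = 9299.34
Specific component: 20949 × 3.00 = 62847.00
Import duty = 9299.34 + 62847.00 = 72146.34
Buyer bears: insurance 526.38 + destination terminal 1107.41 + brokerage 435.88 + duty 72146.34 = 74216.01
Landed cost = invoice 50568.89 + 74216.01 = 124784.90

Total landed cost: CAD 124784.90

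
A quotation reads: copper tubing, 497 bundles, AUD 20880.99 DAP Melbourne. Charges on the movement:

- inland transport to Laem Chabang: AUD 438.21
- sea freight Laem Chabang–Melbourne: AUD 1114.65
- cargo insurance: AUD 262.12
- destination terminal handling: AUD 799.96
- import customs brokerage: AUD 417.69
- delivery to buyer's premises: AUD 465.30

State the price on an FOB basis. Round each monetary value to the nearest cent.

Not relevant to the conversion: inland to port — on the seller under both DAP and FOB; already in the DAP price and stays in the FOB price. brokerage — on the buyer under both terms; not part of either seller's price.
From DAP to FOB, the seller no longer bears: freight, insurance, destination terminal, delivery.
FOB price = 20880.99 − 1114.65 − 262.12 − 799.96 − 465.30 = 18238.96

FOB price: AUD 18238.96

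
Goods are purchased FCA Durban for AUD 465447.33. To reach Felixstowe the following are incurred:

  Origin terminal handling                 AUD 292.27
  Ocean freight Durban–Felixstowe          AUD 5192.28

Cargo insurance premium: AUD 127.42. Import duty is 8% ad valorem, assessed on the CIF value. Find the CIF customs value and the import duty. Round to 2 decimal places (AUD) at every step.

CIF value: AUD 471059.30; import duty: AUD 37684.74

CIF = FCA price + pre-shipment costs + freight + insurance
CIF = 465447.33 + 292.27 + 5192.28 + 127.42 = 471059.30
Import duty = 471059.30 × 8% = 37684.74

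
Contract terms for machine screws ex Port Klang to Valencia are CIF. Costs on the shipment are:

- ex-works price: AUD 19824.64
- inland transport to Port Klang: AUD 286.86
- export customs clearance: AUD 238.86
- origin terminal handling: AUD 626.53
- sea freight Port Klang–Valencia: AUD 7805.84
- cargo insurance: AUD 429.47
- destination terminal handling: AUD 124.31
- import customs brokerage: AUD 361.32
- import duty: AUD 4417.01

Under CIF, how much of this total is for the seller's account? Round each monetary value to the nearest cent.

Seller's account: AUD 29212.20

CIF: the seller pays costs through ocean freight and marine insurance to the destination port.
Seller's account: goods 19824.64 + inland to port 286.86 + export clearance 238.86 + origin terminal 626.53 + freight 7805.84 + insurance 429.47 = 29212.20
Buyer's account: destination terminal 124.31 + brokerage 361.32 + duty 4417.01 = 4902.64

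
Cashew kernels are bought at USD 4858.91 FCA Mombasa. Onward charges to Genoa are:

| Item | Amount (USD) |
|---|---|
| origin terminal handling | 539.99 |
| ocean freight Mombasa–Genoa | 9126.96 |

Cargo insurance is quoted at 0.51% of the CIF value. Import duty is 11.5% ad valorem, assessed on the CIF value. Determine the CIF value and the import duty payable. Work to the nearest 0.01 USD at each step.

CIF value: USD 14600.32; import duty: USD 1679.04

Let C be the CIF value. C = FCA price + pre-shipment costs + freight + 0.51% × C
C − 0.51% × C = 4858.91 + 539.99 + 9126.96
0.9949 × C = 14525.86
C = 14525.86 / 0.9949 = 14600.32
Insurance premium = 0.51% × 14600.32 = 74.46
Import duty = 14600.32 × 11.5% = 1679.04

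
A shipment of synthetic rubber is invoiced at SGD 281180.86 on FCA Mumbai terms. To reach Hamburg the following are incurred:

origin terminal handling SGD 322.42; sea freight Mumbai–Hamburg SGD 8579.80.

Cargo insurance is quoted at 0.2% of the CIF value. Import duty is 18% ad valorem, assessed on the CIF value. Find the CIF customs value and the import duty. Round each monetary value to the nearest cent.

CIF value: SGD 290664.41; import duty: SGD 52319.59

Let C be the CIF value. C = FCA price + pre-shipment costs + freight + 0.2% × C
C − 0.2% × C = 281180.86 + 322.42 + 8579.80
0.998 × C = 290083.08
C = 290083.08 / 0.998 = 290664.41
Insurance premium = 0.2% × 290664.41 = 581.33
Import duty = 290664.41 × 18% = 52319.59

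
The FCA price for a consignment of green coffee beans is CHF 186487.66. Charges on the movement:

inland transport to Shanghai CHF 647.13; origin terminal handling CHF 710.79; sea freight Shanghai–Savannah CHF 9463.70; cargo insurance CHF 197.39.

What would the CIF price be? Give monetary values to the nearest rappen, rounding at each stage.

CIF price: CHF 196859.54

Not relevant to the conversion: inland to port — on the seller under both FCA and CIF; already in the FCA price and stays in the CIF price.
From FCA to CIF, the seller additionally bears: origin terminal, freight, insurance.
CIF price = 186487.66 + 710.79 + 9463.70 + 197.39 = 196859.54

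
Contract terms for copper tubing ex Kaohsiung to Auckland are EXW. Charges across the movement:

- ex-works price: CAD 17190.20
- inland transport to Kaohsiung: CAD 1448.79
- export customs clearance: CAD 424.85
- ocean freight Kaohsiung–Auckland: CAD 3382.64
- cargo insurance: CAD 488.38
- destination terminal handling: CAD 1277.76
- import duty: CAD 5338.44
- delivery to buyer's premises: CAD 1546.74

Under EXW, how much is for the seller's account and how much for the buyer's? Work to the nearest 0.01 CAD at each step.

EXW: the seller makes goods available at their premises; the buyer bears all onward costs.
Seller's account: goods 17190.20 = 17190.20
Buyer's account: inland to port 1448.79 + export clearance 424.85 + freight 3382.64 + insurance 488.38 + destination terminal 1277.76 + duty 5338.44 + delivery 1546.74 = 13907.60

Seller: CAD 17190.20; buyer: CAD 13907.60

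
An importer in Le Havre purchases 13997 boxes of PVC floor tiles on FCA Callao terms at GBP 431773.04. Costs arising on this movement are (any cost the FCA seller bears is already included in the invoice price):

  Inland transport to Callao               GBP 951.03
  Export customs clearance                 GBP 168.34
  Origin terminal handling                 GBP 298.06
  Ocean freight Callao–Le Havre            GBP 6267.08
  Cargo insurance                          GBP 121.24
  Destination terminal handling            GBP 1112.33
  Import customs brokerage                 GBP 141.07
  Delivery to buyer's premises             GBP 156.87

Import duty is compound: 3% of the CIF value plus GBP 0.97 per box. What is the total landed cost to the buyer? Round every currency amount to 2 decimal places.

Total landed cost: GBP 466600.56

FCA: the seller delivers export-cleared goods to the carrier; the buyer bears costs from that point.
Already in the invoice (seller's account under FCA): inland to port, export clearance — exclude.
CIF value = FCA price + origin terminal + freight + insurance = 431773.04 + 298.06 + 6267.08 + 121.24 = 438459.42
Ad valorem component: 438459.42 × 3% = 13153.78
Specific component: 13997 × 0.97 = 13577.09
Import duty = 13153.78 + 13577.09 = 26730.87
Buyer bears: origin terminal 298.06 + freight 6267.08 + insurance 121.24 + destination terminal 1112.33 + brokerage 141.07 + delivery 156.87 + duty 26730.87 = 34827.52
Landed cost = invoice 431773.04 + 34827.52 = 466600.56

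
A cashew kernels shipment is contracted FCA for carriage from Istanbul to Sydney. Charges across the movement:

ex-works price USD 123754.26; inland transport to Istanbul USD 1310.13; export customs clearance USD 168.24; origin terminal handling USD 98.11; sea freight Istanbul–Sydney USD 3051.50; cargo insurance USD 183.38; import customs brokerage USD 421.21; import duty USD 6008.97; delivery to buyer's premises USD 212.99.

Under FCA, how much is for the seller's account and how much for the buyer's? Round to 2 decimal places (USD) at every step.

FCA: the seller delivers export-cleared goods to the carrier; the buyer bears costs from that point.
Seller's account: goods 123754.26 + inland to port 1310.13 + export clearance 168.24 = 125232.63
Buyer's account: origin terminal 98.11 + freight 3051.50 + insurance 183.38 + brokerage 421.21 + duty 6008.97 + delivery 212.99 = 9976.16

Seller: USD 125232.63; buyer: USD 9976.16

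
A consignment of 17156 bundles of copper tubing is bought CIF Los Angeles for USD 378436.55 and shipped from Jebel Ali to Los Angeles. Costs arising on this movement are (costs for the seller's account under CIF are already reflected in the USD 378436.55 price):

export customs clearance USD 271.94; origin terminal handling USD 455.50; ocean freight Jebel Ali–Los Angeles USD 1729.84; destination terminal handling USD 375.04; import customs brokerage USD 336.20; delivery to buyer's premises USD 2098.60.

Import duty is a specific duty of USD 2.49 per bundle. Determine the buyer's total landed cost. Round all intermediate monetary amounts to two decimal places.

CIF: the seller pays costs through ocean freight and marine insurance to the destination port.
Already in the invoice (seller's account under CIF): export clearance, origin terminal, freight — exclude.
The CIF price already equals the CIF value: 378436.55
Import duty = 17156 × 2.49 = 42718.44
Buyer bears: destination terminal 375.04 + brokerage 336.20 + delivery 2098.60 + duty 42718.44 = 45528.28
Landed cost = invoice 378436.55 + 45528.28 = 423964.83

Total landed cost: USD 423964.83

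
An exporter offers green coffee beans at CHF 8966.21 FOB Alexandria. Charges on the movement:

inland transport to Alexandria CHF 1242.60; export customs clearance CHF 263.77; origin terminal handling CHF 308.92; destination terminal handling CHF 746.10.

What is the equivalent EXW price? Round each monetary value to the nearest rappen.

Not relevant to the conversion: destination terminal — on the buyer under both terms; not part of either seller's price.
From FOB to EXW, the seller no longer bears: inland to port, export clearance, origin terminal.
EXW price = 8966.21 − 1242.60 − 263.77 − 308.92 = 7150.92

EXW price: CHF 7150.92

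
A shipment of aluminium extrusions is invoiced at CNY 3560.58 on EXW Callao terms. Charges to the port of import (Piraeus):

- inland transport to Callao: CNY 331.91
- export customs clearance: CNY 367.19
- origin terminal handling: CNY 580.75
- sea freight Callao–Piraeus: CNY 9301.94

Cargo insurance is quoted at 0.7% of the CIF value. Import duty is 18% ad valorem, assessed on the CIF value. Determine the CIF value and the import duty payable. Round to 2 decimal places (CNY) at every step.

CIF value: CNY 14242.06; import duty: CNY 2563.57

Let C be the CIF value. C = EXW price + pre-shipment costs + freight + 0.7% × C
C − 0.7% × C = 3560.58 + 331.91 + 367.19 + 580.75 + 9301.94
0.993 × C = 14142.37
C = 14142.37 / 0.993 = 14242.06
Insurance premium = 0.7% × 14242.06 = 99.69
Import duty = 14242.06 × 18% = 2563.57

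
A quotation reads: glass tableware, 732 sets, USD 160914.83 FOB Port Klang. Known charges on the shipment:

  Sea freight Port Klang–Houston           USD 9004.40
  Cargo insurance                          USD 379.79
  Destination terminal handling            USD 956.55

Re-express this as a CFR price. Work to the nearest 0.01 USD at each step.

Not relevant to the conversion: destination terminal, insurance — on the buyer under both terms; not part of either seller's price.
From FOB to CFR, the seller additionally bears: freight.
CFR price = 160914.83 + 9004.40 = 169919.23

CFR price: USD 169919.23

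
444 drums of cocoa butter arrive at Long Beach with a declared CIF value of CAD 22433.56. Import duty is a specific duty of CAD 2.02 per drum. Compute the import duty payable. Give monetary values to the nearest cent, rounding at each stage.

Import duty = 444 × 2.02 = 896.88

Import duty: CAD 896.88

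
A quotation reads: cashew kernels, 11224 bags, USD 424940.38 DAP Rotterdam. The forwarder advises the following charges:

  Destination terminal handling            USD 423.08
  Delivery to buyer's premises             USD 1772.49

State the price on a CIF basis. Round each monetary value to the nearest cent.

CIF price: USD 422744.81

From DAP to CIF, the seller no longer bears: destination terminal, delivery.
CIF price = 424940.38 − 423.08 − 1772.49 = 422744.81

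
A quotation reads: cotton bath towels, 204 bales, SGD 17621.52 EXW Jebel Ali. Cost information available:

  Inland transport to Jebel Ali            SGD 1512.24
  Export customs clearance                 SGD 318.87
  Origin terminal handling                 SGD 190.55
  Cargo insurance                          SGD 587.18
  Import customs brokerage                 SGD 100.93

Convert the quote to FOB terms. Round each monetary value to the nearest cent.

Not relevant to the conversion: brokerage, insurance — on the buyer under both terms; not part of either seller's price.
From EXW to FOB, the seller additionally bears: inland to port, export clearance, origin terminal.
FOB price = 17621.52 + 1512.24 + 318.87 + 190.55 = 19643.18

FOB price: SGD 19643.18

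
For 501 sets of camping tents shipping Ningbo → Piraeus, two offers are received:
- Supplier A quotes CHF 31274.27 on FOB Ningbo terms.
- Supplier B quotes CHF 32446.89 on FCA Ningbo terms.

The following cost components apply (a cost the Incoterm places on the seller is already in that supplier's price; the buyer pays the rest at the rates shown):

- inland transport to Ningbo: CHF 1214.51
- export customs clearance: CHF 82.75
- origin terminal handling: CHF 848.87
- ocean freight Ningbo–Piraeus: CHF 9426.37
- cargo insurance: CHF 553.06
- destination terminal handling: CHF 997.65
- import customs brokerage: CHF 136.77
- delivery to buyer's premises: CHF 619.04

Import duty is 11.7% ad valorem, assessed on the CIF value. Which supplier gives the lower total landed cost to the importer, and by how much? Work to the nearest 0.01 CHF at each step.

Supplier A is cheaper by CHF 2258.01

Supplier A (FOB):
CIF value = FOB price + freight + insurance = 31274.27 + 9426.37 + 553.06 = 41253.70
Import duty = 41253.70 × 11.7% = 4826.68
Buyer bears (A): 9426.37 + 553.06 + 997.65 + 136.77 + 619.04 = 11732.89
Landed cost (A) = invoice 31274.27 + 11732.89 + duty 4826.68 = 47833.84
Supplier B (FCA):
CIF value = FCA price + origin terminal + freight + insurance = 32446.89 + 848.87 + 9426.37 + 553.06 = 43275.19
Import duty = 43275.19 × 11.7% = 5063.20
Buyer bears (B): 848.87 + 9426.37 + 553.06 + 997.65 + 136.77 + 619.04 = 12581.76
Landed cost (B) = invoice 32446.89 + 12581.76 + duty 5063.20 = 50091.85
Difference = |47833.84 − 50091.85| = 2258.01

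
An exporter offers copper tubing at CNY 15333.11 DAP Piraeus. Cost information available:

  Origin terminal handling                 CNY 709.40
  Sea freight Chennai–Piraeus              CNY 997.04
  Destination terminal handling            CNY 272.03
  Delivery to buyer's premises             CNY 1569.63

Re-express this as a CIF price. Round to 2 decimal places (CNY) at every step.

CIF price: CNY 13491.45

Not relevant to the conversion: freight, origin terminal — on the seller under both DAP and CIF; already in the DAP price and stays in the CIF price.
From DAP to CIF, the seller no longer bears: destination terminal, delivery.
CIF price = 15333.11 − 272.03 − 1569.63 = 13491.45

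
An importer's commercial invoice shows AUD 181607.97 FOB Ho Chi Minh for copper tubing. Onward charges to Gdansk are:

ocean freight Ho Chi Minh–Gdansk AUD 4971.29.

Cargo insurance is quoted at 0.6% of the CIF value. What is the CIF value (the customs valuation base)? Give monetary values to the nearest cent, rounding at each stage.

Let C be the CIF value. C = FOB price + freight + 0.6% × C
C − 0.6% × C = 181607.97 + 4971.29
0.994 × C = 186579.26
C = 186579.26 / 0.994 = 187705.49
Insurance premium = 0.6% × 187705.49 = 1126.23

CIF value: AUD 187705.49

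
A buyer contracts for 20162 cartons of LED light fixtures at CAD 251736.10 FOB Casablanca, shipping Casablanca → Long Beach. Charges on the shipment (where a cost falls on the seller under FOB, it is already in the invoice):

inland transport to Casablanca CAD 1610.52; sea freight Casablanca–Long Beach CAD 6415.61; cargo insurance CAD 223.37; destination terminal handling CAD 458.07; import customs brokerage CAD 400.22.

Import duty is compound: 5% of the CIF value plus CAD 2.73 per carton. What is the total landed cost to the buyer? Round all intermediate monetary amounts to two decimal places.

Total landed cost: CAD 327194.38

FOB: the seller bears costs until goods are on board at the origin port; the buyer bears freight, insurance and all costs thereafter.
Already in the invoice (seller's account under FOB): inland to port — exclude.
CIF value = FOB price + freight + insurance = 251736.10 + 6415.61 + 223.37 = 258375.08
Ad valorem component: 258375.08 × 5% = 12918.75
Specific component: 20162 × 2.73 = 55042.26
Import duty = 12918.75 + 55042.26 = 67961.01
Buyer bears: freight 6415.61 + insurance 223.37 + destination terminal 458.07 + brokerage 400.22 + duty 67961.01 = 75458.28
Landed cost = invoice 251736.10 + 75458.28 = 327194.38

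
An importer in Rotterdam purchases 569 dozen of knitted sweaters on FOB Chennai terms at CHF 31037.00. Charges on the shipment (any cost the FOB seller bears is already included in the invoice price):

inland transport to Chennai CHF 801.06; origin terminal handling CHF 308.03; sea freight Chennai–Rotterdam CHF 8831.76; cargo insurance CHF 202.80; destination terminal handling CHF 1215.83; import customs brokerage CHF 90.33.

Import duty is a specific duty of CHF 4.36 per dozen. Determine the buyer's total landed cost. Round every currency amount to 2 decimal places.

FOB: the seller bears costs until goods are on board at the origin port; the buyer bears freight, insurance and all costs thereafter.
Already in the invoice (seller's account under FOB): inland to port, origin terminal — exclude.
CIF value = FOB price + freight + insurance = 31037.00 + 8831.76 + 202.80 = 40071.56
Import duty = 569 × 4.36 = 2480.84
Buyer bears: freight 8831.76 + insurance 202.80 + destination terminal 1215.83 + brokerage 90.33 + duty 2480.84 = 12821.56
Landed cost = invoice 31037.00 + 12821.56 = 43858.56

Total landed cost: CHF 43858.56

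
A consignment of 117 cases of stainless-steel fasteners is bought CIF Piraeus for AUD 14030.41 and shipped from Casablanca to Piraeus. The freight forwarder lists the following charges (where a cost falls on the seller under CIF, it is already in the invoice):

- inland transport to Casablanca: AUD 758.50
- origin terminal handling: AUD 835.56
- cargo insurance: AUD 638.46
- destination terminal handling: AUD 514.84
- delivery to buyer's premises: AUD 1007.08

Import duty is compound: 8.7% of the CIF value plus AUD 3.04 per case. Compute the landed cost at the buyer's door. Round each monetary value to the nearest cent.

CIF: the seller pays costs through ocean freight and marine insurance to the destination port.
Already in the invoice (seller's account under CIF): inland to port, origin terminal, insurance — exclude.
The CIF price already equals the CIF value: 14030.41
Ad valorem component: 14030.41 × 8.7% = 1220.65
Specific component: 117 × 3.04 = 355.68
Import duty = 1220.65 + 355.68 = 1576.33
Buyer bears: destination terminal 514.84 + delivery 1007.08 + duty 1576.33 = 3098.25
Landed cost = invoice 14030.41 + 3098.25 = 17128.66

Total landed cost: AUD 17128.66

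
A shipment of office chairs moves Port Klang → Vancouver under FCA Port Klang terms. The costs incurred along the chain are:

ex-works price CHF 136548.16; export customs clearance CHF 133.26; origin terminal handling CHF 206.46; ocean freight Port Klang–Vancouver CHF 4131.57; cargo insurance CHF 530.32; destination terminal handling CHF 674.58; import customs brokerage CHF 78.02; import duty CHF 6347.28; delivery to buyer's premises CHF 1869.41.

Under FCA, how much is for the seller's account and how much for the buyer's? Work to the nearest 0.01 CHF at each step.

FCA: the seller delivers export-cleared goods to the carrier; the buyer bears costs from that point.
Seller's account: goods 136548.16 + export clearance 133.26 = 136681.42
Buyer's account: origin terminal 206.46 + freight 4131.57 + insurance 530.32 + destination terminal 674.58 + brokerage 78.02 + duty 6347.28 + delivery 1869.41 = 13837.64

Seller: CHF 136681.42; buyer: CHF 13837.64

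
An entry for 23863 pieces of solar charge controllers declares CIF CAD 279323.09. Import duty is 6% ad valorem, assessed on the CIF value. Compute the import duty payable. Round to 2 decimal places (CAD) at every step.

Import duty = 279323.09 × 6% = 16759.39

Import duty: CAD 16759.39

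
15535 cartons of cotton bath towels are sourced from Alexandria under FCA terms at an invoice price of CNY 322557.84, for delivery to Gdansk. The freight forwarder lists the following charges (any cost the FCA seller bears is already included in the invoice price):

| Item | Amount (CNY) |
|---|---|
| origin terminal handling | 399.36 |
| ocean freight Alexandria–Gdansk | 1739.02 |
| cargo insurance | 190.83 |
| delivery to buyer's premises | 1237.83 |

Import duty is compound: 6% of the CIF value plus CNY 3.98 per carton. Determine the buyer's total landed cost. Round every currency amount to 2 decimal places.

FCA: the seller delivers export-cleared goods to the carrier; the buyer bears costs from that point.
CIF value = FCA price + origin terminal + freight + insurance = 322557.84 + 399.36 + 1739.02 + 190.83 = 324887.05
Ad valorem component: 324887.05 × 6% = 19493.22
Specific component: 15535 × 3.98 = 61829.30
Import duty = 19493.22 + 61829.30 = 81322.52
Buyer bears: origin terminal 399.36 + freight 1739.02 + insurance 190.83 + delivery 1237.83 + duty 81322.52 = 84889.56
Landed cost = invoice 322557.84 + 84889.56 = 407447.40

Total landed cost: CNY 407447.40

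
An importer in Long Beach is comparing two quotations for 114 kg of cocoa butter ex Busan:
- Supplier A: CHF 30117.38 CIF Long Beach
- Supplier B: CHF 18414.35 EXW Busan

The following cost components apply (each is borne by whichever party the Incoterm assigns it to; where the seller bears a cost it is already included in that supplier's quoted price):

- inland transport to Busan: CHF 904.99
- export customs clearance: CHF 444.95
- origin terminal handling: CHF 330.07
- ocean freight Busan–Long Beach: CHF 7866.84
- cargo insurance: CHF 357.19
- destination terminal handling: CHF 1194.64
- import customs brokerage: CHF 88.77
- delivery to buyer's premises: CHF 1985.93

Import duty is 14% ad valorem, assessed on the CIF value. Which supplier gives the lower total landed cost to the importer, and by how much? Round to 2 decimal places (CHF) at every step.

Supplier B is cheaper by CHF 2050.85

Supplier A (CIF):
The CIF price already equals the CIF value: 30117.38
Import duty = 30117.38 × 14% = 4216.43
Buyer bears (A): 1194.64 + 88.77 + 1985.93 = 3269.34
Landed cost (A) = invoice 30117.38 + 3269.34 + duty 4216.43 = 37603.15
Supplier B (EXW):
CIF value = EXW price + inland to port + export clearance + origin terminal + freight + insurance = 18414.35 + 904.99 + 444.95 + 330.07 + 7866.84 + 357.19 = 28318.39
Import duty = 28318.39 × 14% = 3964.57
Buyer bears (B): 904.99 + 444.95 + 330.07 + 7866.84 + 357.19 + 1194.64 + 88.77 + 1985.93 = 13173.38
Landed cost (B) = invoice 18414.35 + 13173.38 + duty 3964.57 = 35552.30
Difference = |37603.15 − 35552.30| = 2050.85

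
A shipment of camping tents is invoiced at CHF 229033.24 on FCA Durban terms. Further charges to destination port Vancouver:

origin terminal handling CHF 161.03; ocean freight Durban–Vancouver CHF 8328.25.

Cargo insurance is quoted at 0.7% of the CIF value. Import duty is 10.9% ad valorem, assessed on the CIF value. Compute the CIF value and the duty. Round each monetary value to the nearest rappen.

CIF value: CHF 239196.90; import duty: CHF 26072.46

Let C be the CIF value. C = FCA price + pre-shipment costs + freight + 0.7% × C
C − 0.7% × C = 229033.24 + 161.03 + 8328.25
0.993 × C = 237522.52
C = 237522.52 / 0.993 = 239196.90
Insurance premium = 0.7% × 239196.90 = 1674.38
Import duty = 239196.90 × 10.9% = 26072.46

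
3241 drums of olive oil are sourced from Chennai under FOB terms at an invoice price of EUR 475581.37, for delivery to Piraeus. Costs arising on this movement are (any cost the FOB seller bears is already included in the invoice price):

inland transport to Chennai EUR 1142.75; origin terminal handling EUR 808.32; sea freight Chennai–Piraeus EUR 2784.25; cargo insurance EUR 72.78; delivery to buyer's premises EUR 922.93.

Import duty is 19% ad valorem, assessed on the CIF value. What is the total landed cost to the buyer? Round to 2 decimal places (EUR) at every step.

FOB: the seller bears costs until goods are on board at the origin port; the buyer bears freight, insurance and all costs thereafter.
Already in the invoice (seller's account under FOB): inland to port, origin terminal — exclude.
CIF value = FOB price + freight + insurance = 475581.37 + 2784.25 + 72.78 = 478438.40
Import duty = 478438.40 × 19% = 90903.30
Buyer bears: freight 2784.25 + insurance 72.78 + delivery 922.93 + duty 90903.30 = 94683.26
Landed cost = invoice 475581.37 + 94683.26 = 570264.63

Total landed cost: EUR 570264.63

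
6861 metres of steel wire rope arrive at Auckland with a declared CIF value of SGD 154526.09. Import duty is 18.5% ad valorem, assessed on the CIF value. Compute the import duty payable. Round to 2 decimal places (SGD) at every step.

Import duty: SGD 28587.33

Import duty = 154526.09 × 18.5% = 28587.33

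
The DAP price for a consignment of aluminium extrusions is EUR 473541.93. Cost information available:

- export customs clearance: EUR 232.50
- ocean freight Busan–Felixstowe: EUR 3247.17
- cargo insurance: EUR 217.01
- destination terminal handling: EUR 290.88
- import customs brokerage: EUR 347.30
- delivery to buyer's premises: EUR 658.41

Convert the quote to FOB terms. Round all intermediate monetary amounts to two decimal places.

Not relevant to the conversion: export clearance — on the seller under both DAP and FOB; already in the DAP price and stays in the FOB price. brokerage — on the buyer under both terms; not part of either seller's price.
From DAP to FOB, the seller no longer bears: freight, insurance, destination terminal, delivery.
FOB price = 473541.93 − 3247.17 − 217.01 − 290.88 − 658.41 = 469128.46

FOB price: EUR 469128.46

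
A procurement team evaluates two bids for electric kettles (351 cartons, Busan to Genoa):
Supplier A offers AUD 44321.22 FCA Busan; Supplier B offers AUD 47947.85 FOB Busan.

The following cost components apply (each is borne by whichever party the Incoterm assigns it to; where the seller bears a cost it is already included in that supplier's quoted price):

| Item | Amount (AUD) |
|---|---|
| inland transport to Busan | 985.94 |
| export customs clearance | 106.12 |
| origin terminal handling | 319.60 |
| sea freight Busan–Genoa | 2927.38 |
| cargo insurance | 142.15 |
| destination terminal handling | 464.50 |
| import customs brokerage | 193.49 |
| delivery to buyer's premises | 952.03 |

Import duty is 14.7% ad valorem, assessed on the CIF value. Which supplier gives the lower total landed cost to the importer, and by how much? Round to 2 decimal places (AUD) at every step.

Supplier A is cheaper by AUD 3793.16

Supplier A (FCA):
CIF value = FCA price + origin terminal + freight + insurance = 44321.22 + 319.60 + 2927.38 + 142.15 = 47710.35
Import duty = 47710.35 × 14.7% = 7013.42
Buyer bears (A): 319.60 + 2927.38 + 142.15 + 464.50 + 193.49 + 952.03 = 4999.15
Landed cost (A) = invoice 44321.22 + 4999.15 + duty 7013.42 = 56333.79
Supplier B (FOB):
CIF value = FOB price + freight + insurance = 47947.85 + 2927.38 + 142.15 = 51017.38
Import duty = 51017.38 × 14.7% = 7499.55
Buyer bears (B): 2927.38 + 142.15 + 464.50 + 193.49 + 952.03 = 4679.55
Landed cost (B) = invoice 47947.85 + 4679.55 + duty 7499.55 = 60126.95
Difference = |56333.79 − 60126.95| = 3793.16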